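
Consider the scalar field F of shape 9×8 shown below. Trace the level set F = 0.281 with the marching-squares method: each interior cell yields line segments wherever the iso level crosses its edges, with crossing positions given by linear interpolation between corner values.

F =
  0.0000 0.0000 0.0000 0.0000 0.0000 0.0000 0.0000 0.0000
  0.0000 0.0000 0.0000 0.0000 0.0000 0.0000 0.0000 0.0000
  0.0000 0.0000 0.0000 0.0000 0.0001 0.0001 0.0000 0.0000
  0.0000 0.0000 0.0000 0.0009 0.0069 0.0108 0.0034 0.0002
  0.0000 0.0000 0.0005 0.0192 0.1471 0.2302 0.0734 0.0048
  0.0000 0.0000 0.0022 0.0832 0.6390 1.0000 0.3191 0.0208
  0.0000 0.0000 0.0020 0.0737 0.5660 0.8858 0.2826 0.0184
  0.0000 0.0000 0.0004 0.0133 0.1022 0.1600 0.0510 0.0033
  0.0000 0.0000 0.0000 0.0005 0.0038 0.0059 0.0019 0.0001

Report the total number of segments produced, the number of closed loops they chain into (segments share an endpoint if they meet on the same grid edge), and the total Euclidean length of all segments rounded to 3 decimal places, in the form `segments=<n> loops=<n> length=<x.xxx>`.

segments=10 loops=1 length=8.645

cell (4,3): code 0100 → (4.272,4.000)–(5.000,3.356)
cell (4,4): code 1100 → (4.066,5.000)–(4.272,4.000)
cell (4,5): code 1100 → (4.845,6.000)–(4.066,5.000)
cell (4,6): code 1000 → (5.000,6.128)–(4.845,6.000)
cell (5,3): code 0110 → (5.000,3.356)–(6.000,3.421)
cell (5,6): code 1001 → (6.000,6.006)–(5.000,6.128)
cell (6,3): code 0010 → (6.000,3.421)–(6.614,4.000)
cell (6,4): code 0011 → (6.614,4.000)–(6.833,5.000)
cell (6,5): code 0011 → (6.833,5.000)–(6.007,6.000)
cell (6,6): code 0001 → (6.007,6.000)–(6.000,6.006)
total: 10 segments, chained into 1 closed loop(s), length Σ = 8.645249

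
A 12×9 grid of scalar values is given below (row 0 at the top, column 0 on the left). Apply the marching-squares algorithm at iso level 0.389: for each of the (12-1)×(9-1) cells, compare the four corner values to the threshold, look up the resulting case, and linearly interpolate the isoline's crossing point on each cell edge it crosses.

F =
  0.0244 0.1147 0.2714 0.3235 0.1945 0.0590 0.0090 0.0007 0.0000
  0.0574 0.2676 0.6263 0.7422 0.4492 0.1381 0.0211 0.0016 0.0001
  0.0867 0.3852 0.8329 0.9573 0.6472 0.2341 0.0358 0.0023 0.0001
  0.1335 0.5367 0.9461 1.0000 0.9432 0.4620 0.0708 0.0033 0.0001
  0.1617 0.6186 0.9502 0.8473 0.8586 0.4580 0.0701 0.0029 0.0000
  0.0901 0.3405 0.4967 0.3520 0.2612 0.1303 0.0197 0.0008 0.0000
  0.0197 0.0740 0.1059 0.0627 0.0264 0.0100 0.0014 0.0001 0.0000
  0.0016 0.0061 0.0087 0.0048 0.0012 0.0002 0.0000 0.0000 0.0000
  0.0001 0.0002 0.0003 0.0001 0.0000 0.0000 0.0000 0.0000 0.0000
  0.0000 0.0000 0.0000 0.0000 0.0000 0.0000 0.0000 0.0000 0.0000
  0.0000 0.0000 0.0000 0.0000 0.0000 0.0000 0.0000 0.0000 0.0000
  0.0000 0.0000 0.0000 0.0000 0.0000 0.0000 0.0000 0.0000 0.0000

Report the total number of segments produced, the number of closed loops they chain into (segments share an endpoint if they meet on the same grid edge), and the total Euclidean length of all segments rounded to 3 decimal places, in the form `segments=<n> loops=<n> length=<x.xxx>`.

cell (0,1): code 0100 → (0.331,2.000)–(1.000,1.338)
cell (0,2): code 1100 → (0.156,3.000)–(0.331,2.000)
cell (0,3): code 1100 → (0.764,4.000)–(0.156,3.000)
cell (0,4): code 1000 → (1.000,4.194)–(0.764,4.000)
cell (1,1): code 0110 → (1.000,1.338)–(2.000,1.008)
cell (1,4): code 1001 → (2.000,4.625)–(1.000,4.194)
cell (2,0): code 0100 → (2.025,1.000)–(3.000,0.634)
cell (2,1): code 1110 → (2.000,1.008)–(2.025,1.000)
cell (2,4): code 1101 → (2.680,5.000)–(2.000,4.625)
cell (2,5): code 1000 → (3.000,5.187)–(2.680,5.000)
cell (3,0): code 0110 → (3.000,0.634)–(4.000,0.497)
cell (3,5): code 1001 → (4.000,5.178)–(3.000,5.187)
cell (4,0): code 0010 → (4.000,0.497)–(4.826,1.000)
cell (4,1): code 0111 → (4.826,1.000)–(5.000,1.310)
cell (4,2): code 1011 → (5.000,2.744)–(4.925,3.000)
cell (4,3): code 0011 → (4.925,3.000)–(4.786,4.000)
cell (4,4): code 0011 → (4.786,4.000)–(4.211,5.000)
cell (4,5): code 0001 → (4.211,5.000)–(4.000,5.178)
cell (5,1): code 0010 → (5.000,1.310)–(5.276,2.000)
cell (5,2): code 0001 → (5.276,2.000)–(5.000,2.744)
total: 20 segments, chained into 1 closed loop(s), length Σ = 15.361820

segments=20 loops=1 length=15.362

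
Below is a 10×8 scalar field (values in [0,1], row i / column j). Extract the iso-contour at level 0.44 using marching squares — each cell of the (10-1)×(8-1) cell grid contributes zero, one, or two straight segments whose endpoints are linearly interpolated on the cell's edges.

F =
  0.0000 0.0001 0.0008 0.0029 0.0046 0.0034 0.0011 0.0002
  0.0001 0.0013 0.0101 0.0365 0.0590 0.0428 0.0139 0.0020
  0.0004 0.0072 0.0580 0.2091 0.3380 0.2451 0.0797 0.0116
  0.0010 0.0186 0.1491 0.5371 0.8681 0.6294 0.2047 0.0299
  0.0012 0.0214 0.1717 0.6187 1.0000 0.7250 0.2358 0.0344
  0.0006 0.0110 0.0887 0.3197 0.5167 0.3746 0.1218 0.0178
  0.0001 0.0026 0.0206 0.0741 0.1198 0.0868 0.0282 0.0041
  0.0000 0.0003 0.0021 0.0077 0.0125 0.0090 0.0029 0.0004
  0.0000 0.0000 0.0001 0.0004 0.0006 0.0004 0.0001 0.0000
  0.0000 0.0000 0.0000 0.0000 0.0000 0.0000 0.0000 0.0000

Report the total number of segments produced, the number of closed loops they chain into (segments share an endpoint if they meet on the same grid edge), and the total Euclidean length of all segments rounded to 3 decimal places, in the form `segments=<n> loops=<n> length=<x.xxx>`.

segments=12 loops=1 length=9.200

cell (2,2): code 0100 → (2.704,3.000)–(3.000,2.750)
cell (2,3): code 1100 → (2.192,4.000)–(2.704,3.000)
cell (2,4): code 1100 → (2.507,5.000)–(2.192,4.000)
cell (2,5): code 1000 → (3.000,5.446)–(2.507,5.000)
cell (3,2): code 0110 → (3.000,2.750)–(4.000,2.600)
cell (3,5): code 1001 → (4.000,5.583)–(3.000,5.446)
cell (4,2): code 0010 → (4.000,2.600)–(4.598,3.000)
cell (4,3): code 0111 → (4.598,3.000)–(5.000,3.611)
cell (4,4): code 1011 → (5.000,4.540)–(4.813,5.000)
cell (4,5): code 0001 → (4.813,5.000)–(4.000,5.583)
cell (5,3): code 0010 → (5.000,3.611)–(5.193,4.000)
cell (5,4): code 0001 → (5.193,4.000)–(5.000,4.540)
total: 12 segments, chained into 1 closed loop(s), length Σ = 9.199740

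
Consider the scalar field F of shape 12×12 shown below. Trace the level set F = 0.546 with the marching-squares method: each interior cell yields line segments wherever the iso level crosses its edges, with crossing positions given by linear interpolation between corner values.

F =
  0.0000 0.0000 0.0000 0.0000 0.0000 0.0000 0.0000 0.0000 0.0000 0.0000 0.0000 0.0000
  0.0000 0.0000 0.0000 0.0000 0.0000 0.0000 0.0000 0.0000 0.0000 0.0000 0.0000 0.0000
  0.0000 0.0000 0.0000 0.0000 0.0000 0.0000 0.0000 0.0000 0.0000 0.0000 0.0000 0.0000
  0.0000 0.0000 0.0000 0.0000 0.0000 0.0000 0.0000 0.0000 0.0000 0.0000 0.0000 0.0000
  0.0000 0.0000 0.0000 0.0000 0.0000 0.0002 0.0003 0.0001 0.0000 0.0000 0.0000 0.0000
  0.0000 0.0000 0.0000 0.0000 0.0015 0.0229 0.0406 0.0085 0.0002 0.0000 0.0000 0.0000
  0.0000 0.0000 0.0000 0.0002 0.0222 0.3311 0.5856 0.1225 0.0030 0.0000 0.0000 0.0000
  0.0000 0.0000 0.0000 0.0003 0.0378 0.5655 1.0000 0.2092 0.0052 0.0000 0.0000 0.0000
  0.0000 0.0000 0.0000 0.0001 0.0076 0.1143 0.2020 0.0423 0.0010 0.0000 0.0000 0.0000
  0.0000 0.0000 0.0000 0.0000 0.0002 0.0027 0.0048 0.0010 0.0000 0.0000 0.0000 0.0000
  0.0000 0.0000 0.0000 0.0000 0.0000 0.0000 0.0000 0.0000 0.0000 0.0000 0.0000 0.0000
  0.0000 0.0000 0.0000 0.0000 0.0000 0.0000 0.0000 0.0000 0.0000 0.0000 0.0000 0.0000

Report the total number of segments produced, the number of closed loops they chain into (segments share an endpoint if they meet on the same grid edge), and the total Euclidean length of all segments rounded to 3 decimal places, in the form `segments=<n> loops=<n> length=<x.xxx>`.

segments=8 loops=1 length=4.729

cell (5,5): code 0100 → (5.927,6.000)–(6.000,5.844)
cell (5,6): code 1000 → (6.000,6.086)–(5.927,6.000)
cell (6,4): code 0100 → (6.917,5.000)–(7.000,4.963)
cell (6,5): code 1110 → (6.000,5.844)–(6.917,5.000)
cell (6,6): code 1001 → (7.000,6.574)–(6.000,6.086)
cell (7,4): code 0010 → (7.000,4.963)–(7.043,5.000)
cell (7,5): code 0011 → (7.043,5.000)–(7.569,6.000)
cell (7,6): code 0001 → (7.569,6.000)–(7.000,6.574)
total: 8 segments, chained into 1 closed loop(s), length Σ = 4.729238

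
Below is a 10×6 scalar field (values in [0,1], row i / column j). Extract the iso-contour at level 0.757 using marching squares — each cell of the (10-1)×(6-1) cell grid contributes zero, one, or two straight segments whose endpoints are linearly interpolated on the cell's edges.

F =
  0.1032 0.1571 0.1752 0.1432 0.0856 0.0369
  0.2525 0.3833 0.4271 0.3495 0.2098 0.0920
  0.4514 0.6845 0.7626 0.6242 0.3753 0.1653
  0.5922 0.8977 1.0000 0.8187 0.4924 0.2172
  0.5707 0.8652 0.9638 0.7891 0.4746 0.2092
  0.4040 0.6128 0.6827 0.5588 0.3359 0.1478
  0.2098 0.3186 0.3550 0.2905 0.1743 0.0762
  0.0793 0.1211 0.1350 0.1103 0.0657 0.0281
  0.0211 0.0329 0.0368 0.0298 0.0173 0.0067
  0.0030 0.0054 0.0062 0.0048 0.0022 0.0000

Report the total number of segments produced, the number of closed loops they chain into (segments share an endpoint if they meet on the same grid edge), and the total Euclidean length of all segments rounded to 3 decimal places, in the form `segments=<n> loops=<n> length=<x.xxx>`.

cell (1,1): code 0100 → (1.983,2.000)–(2.000,1.928)
cell (1,2): code 1000 → (2.000,2.040)–(1.983,2.000)
cell (2,0): code 0100 → (2.340,1.000)–(3.000,0.539)
cell (2,1): code 1110 → (2.000,1.928)–(2.340,1.000)
cell (2,2): code 1101 → (2.683,3.000)–(2.000,2.040)
cell (2,3): code 1000 → (3.000,3.189)–(2.683,3.000)
cell (3,0): code 0110 → (3.000,0.539)–(4.000,0.633)
cell (3,3): code 1001 → (4.000,3.102)–(3.000,3.189)
cell (4,0): code 0010 → (4.000,0.633)–(4.429,1.000)
cell (4,1): code 0011 → (4.429,1.000)–(4.736,2.000)
cell (4,2): code 0011 → (4.736,2.000)–(4.139,3.000)
cell (4,3): code 0001 → (4.139,3.000)–(4.000,3.102)
total: 12 segments, chained into 1 closed loop(s), length Σ = 8.413545

segments=12 loops=1 length=8.414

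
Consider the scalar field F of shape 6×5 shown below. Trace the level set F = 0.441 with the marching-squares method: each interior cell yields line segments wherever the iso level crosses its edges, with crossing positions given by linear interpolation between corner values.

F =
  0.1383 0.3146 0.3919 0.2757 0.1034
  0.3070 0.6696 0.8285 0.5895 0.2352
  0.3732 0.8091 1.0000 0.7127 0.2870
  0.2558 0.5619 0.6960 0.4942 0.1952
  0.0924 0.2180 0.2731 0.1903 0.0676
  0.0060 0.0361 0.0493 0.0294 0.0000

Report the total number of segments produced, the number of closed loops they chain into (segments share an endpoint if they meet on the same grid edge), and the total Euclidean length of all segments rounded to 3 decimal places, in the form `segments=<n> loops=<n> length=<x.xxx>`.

segments=12 loops=1 length=10.786

cell (0,0): code 0100 → (0.356,1.000)–(1.000,0.370)
cell (0,1): code 1100 → (0.112,2.000)–(0.356,1.000)
cell (0,2): code 1100 → (0.527,3.000)–(0.112,2.000)
cell (0,3): code 1000 → (1.000,3.419)–(0.527,3.000)
cell (1,0): code 0110 → (1.000,0.370)–(2.000,0.156)
cell (1,3): code 1001 → (2.000,3.638)–(1.000,3.419)
cell (2,0): code 0110 → (2.000,0.156)–(3.000,0.605)
cell (2,3): code 1001 → (3.000,3.178)–(2.000,3.638)
cell (3,0): code 0010 → (3.000,0.605)–(3.352,1.000)
cell (3,1): code 0011 → (3.352,1.000)–(3.603,2.000)
cell (3,2): code 0011 → (3.603,2.000)–(3.175,3.000)
cell (3,3): code 0001 → (3.175,3.000)–(3.000,3.178)
total: 12 segments, chained into 1 closed loop(s), length Σ = 10.785816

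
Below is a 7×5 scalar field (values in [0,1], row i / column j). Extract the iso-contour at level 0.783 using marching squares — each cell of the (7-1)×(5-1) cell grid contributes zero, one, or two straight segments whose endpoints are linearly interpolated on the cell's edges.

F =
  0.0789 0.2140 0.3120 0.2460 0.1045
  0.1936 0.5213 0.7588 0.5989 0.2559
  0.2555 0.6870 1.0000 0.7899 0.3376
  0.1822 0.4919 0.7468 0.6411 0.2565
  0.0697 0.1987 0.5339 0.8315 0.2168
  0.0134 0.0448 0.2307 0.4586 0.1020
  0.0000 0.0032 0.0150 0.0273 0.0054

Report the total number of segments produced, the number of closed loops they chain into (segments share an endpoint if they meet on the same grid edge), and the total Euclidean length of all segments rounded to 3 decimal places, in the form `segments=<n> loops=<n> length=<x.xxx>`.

cell (1,1): code 0100 → (1.100,2.000)–(2.000,1.307)
cell (1,2): code 1100 → (1.964,3.000)–(1.100,2.000)
cell (1,3): code 1000 → (2.000,3.015)–(1.964,3.000)
cell (2,1): code 0010 → (2.000,1.307)–(2.857,2.000)
cell (2,2): code 0011 → (2.857,2.000)–(2.046,3.000)
cell (2,3): code 0001 → (2.046,3.000)–(2.000,3.015)
cell (3,2): code 0100 → (3.745,3.000)–(4.000,2.837)
cell (3,3): code 1000 → (4.000,3.079)–(3.745,3.000)
cell (4,2): code 0010 → (4.000,2.837)–(4.130,3.000)
cell (4,3): code 0001 → (4.130,3.000)–(4.000,3.079)
total: 10 segments, chained into 2 closed loop(s), length Σ = 5.864434

segments=10 loops=2 length=5.864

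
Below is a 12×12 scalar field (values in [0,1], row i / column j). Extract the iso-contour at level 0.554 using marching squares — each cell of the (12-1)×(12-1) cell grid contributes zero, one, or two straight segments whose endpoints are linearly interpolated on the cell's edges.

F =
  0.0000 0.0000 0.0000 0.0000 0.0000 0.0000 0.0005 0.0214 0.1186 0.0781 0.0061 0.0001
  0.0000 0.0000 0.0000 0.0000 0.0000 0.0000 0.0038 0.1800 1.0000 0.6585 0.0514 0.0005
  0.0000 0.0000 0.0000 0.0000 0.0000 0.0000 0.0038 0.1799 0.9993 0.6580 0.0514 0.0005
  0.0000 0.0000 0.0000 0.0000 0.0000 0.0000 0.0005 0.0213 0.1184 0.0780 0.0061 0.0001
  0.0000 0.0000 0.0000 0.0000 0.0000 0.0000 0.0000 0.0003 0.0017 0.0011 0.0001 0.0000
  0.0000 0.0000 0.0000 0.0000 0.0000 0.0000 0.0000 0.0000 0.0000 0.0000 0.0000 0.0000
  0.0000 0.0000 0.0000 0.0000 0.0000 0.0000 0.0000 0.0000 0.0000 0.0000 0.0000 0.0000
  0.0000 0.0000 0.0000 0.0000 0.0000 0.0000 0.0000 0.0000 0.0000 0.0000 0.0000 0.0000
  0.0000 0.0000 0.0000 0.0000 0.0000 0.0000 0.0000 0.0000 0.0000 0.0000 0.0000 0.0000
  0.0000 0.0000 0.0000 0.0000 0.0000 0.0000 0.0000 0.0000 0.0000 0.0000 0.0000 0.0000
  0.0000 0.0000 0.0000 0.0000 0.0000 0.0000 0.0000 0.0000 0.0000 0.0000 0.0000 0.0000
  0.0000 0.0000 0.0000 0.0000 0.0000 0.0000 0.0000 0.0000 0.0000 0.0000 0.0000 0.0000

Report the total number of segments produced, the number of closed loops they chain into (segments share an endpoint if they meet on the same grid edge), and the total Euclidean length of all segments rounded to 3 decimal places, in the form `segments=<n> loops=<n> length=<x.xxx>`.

cell (0,7): code 0100 → (0.494,8.000)–(1.000,7.456)
cell (0,8): code 1100 → (0.820,9.000)–(0.494,8.000)
cell (0,9): code 1000 → (1.000,9.172)–(0.820,9.000)
cell (1,7): code 0110 → (1.000,7.456)–(2.000,7.457)
cell (1,9): code 1001 → (2.000,9.171)–(1.000,9.172)
cell (2,7): code 0010 → (2.000,7.457)–(2.506,8.000)
cell (2,8): code 0011 → (2.506,8.000)–(2.179,9.000)
cell (2,9): code 0001 → (2.179,9.000)–(2.000,9.171)
total: 8 segments, chained into 1 closed loop(s), length Σ = 6.085911

segments=8 loops=1 length=6.086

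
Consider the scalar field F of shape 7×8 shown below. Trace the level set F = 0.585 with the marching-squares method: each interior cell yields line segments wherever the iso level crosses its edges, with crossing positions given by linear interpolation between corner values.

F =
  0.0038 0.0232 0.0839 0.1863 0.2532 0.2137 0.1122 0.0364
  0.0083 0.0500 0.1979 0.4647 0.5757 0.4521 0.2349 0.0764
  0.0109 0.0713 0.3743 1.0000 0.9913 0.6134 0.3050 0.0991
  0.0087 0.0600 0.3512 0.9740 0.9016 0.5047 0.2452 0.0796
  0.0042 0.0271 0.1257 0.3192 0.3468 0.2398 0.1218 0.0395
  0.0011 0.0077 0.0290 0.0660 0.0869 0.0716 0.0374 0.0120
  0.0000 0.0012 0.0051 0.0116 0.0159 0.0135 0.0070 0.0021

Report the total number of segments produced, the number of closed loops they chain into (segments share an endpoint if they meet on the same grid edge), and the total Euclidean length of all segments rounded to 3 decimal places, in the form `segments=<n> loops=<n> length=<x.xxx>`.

segments=10 loops=1 length=8.408

cell (1,2): code 0100 → (1.225,3.000)–(2.000,2.337)
cell (1,3): code 1100 → (1.022,4.000)–(1.225,3.000)
cell (1,4): code 1100 → (1.824,5.000)–(1.022,4.000)
cell (1,5): code 1000 → (2.000,5.092)–(1.824,5.000)
cell (2,2): code 0110 → (2.000,2.337)–(3.000,2.375)
cell (2,4): code 1011 → (3.000,4.798)–(2.261,5.000)
cell (2,5): code 0001 → (2.261,5.000)–(2.000,5.092)
cell (3,2): code 0010 → (3.000,2.375)–(3.594,3.000)
cell (3,3): code 0011 → (3.594,3.000)–(3.571,4.000)
cell (3,4): code 0001 → (3.571,4.000)–(3.000,4.798)
total: 10 segments, chained into 1 closed loop(s), length Σ = 8.407599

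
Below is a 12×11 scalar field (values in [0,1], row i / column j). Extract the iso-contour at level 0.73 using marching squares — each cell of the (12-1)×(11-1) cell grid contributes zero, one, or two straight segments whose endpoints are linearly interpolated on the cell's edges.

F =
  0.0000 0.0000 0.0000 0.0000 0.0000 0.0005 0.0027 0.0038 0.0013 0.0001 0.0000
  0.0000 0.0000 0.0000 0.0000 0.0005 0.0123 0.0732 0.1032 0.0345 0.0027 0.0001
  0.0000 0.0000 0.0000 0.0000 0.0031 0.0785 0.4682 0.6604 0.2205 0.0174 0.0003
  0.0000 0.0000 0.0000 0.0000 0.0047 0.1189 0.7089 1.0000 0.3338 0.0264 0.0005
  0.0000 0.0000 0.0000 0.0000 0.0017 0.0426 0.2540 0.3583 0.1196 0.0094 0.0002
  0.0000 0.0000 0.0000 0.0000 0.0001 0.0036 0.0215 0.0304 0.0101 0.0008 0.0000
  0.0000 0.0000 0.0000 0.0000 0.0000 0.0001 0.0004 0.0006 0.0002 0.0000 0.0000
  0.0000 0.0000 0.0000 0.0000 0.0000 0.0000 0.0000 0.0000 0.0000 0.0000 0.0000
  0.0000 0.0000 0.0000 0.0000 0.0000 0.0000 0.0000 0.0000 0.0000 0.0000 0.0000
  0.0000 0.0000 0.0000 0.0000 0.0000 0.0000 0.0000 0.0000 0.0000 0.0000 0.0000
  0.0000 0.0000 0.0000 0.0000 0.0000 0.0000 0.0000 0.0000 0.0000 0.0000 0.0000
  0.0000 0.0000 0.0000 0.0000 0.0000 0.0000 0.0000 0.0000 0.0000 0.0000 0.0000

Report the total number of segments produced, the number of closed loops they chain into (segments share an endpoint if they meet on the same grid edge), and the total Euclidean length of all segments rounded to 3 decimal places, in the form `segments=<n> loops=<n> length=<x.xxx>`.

segments=4 loops=1 length=3.717

cell (2,6): code 0100 → (2.205,7.000)–(3.000,6.072)
cell (2,7): code 1000 → (3.000,7.405)–(2.205,7.000)
cell (3,6): code 0010 → (3.000,6.072)–(3.421,7.000)
cell (3,7): code 0001 → (3.421,7.000)–(3.000,7.405)
total: 4 segments, chained into 1 closed loop(s), length Σ = 3.716721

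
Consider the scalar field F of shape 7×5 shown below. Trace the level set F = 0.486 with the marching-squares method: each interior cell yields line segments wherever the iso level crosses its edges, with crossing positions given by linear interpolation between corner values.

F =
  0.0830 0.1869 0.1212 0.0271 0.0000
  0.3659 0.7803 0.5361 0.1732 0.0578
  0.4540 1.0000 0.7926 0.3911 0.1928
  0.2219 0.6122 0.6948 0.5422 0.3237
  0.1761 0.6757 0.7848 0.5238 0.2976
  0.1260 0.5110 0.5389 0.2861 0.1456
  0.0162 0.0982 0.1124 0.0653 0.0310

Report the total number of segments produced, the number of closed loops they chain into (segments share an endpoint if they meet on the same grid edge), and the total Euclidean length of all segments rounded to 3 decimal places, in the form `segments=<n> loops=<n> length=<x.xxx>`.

cell (0,0): code 0100 → (0.504,1.000)–(1.000,0.290)
cell (0,1): code 1100 → (0.879,2.000)–(0.504,1.000)
cell (0,2): code 1000 → (1.000,2.138)–(0.879,2.000)
cell (1,0): code 0110 → (1.000,0.290)–(2.000,0.059)
cell (1,2): code 1001 → (2.000,2.764)–(1.000,2.138)
cell (2,0): code 0110 → (2.000,0.059)–(3.000,0.677)
cell (2,2): code 1101 → (2.628,3.000)–(2.000,2.764)
cell (2,3): code 1000 → (3.000,3.257)–(2.628,3.000)
cell (3,0): code 0110 → (3.000,0.677)–(4.000,0.620)
cell (3,3): code 1001 → (4.000,3.167)–(3.000,3.257)
cell (4,0): code 0110 → (4.000,0.620)–(5.000,0.935)
cell (4,2): code 1011 → (5.000,2.209)–(4.159,3.000)
cell (4,3): code 0001 → (4.159,3.000)–(4.000,3.167)
cell (5,0): code 0010 → (5.000,0.935)–(5.061,1.000)
cell (5,1): code 0011 → (5.061,1.000)–(5.124,2.000)
cell (5,2): code 0001 → (5.124,2.000)–(5.000,2.209)
total: 16 segments, chained into 1 closed loop(s), length Σ = 12.395589

segments=16 loops=1 length=12.396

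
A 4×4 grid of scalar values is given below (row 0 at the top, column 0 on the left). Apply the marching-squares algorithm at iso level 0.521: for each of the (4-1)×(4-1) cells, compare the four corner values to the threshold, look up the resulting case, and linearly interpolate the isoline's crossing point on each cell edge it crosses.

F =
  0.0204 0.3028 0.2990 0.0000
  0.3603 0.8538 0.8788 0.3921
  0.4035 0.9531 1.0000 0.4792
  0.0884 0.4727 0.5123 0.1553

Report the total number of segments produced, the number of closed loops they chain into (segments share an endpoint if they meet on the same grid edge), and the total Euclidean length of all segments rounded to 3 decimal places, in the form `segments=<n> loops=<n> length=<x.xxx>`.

segments=8 loops=1 length=8.432

cell (0,0): code 0100 → (0.396,1.000)–(1.000,0.326)
cell (0,1): code 1100 → (0.383,2.000)–(0.396,1.000)
cell (0,2): code 1000 → (1.000,2.735)–(0.383,2.000)
cell (1,0): code 0110 → (1.000,0.326)–(2.000,0.214)
cell (1,2): code 1001 → (2.000,2.920)–(1.000,2.735)
cell (2,0): code 0010 → (2.000,0.214)–(2.899,1.000)
cell (2,1): code 0011 → (2.899,1.000)–(2.982,2.000)
cell (2,2): code 0001 → (2.982,2.000)–(2.000,2.920)
total: 8 segments, chained into 1 closed loop(s), length Σ = 8.431969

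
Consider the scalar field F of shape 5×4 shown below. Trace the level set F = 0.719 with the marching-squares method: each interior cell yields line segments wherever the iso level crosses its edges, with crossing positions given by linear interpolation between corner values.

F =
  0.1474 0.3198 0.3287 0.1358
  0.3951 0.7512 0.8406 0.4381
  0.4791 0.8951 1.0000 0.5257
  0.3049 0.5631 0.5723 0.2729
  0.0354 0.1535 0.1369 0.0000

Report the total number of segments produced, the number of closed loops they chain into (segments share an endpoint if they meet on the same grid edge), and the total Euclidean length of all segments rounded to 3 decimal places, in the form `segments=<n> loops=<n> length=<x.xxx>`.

cell (0,0): code 0100 → (0.925,1.000)–(1.000,0.910)
cell (0,1): code 1100 → (0.762,2.000)–(0.925,1.000)
cell (0,2): code 1000 → (1.000,2.302)–(0.762,2.000)
cell (1,0): code 0110 → (1.000,0.910)–(2.000,0.577)
cell (1,2): code 1001 → (2.000,2.592)–(1.000,2.302)
cell (2,0): code 0010 → (2.000,0.577)–(2.530,1.000)
cell (2,1): code 0011 → (2.530,1.000)–(2.657,2.000)
cell (2,2): code 0001 → (2.657,2.000)–(2.000,2.592)
total: 8 segments, chained into 1 closed loop(s), length Σ = 6.181290

segments=8 loops=1 length=6.181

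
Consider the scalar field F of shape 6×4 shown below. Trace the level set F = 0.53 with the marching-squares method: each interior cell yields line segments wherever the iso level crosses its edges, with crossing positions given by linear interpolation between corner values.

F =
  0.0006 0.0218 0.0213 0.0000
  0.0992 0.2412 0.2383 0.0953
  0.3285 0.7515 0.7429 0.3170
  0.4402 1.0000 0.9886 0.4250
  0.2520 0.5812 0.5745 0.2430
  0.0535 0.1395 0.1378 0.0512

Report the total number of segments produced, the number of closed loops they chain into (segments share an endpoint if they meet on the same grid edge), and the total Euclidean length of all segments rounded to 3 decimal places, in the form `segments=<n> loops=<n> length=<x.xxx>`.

segments=10 loops=1 length=8.214

cell (1,0): code 0100 → (1.566,1.000)–(2.000,0.476)
cell (1,1): code 1100 → (1.578,2.000)–(1.566,1.000)
cell (1,2): code 1000 → (2.000,2.500)–(1.578,2.000)
cell (2,0): code 0110 → (2.000,0.476)–(3.000,0.160)
cell (2,2): code 1001 → (3.000,2.814)–(2.000,2.500)
cell (3,0): code 0110 → (3.000,0.160)–(4.000,0.844)
cell (3,2): code 1001 → (4.000,2.134)–(3.000,2.814)
cell (4,0): code 0010 → (4.000,0.844)–(4.116,1.000)
cell (4,1): code 0011 → (4.116,1.000)–(4.102,2.000)
cell (4,2): code 0001 → (4.102,2.000)–(4.000,2.134)
total: 10 segments, chained into 1 closed loop(s), length Σ = 8.214354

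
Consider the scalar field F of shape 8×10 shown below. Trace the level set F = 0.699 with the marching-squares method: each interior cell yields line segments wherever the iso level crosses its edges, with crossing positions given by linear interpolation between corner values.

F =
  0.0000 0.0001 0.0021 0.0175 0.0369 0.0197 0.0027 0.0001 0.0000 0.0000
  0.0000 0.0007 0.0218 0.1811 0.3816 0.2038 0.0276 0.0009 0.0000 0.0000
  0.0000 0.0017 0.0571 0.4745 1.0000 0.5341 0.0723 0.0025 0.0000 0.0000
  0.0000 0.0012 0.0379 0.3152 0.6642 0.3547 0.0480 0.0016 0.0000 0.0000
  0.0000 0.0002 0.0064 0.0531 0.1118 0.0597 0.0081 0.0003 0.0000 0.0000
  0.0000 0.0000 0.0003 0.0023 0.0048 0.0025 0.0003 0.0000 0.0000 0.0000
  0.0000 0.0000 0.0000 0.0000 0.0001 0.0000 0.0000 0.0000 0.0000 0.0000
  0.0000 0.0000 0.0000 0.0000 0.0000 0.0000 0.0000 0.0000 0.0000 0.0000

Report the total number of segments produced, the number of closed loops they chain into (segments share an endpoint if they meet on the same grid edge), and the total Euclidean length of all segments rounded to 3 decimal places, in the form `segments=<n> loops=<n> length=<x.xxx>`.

cell (1,3): code 0100 → (1.513,4.000)–(2.000,3.427)
cell (1,4): code 1000 → (2.000,4.646)–(1.513,4.000)
cell (2,3): code 0010 → (2.000,3.427)–(2.896,4.000)
cell (2,4): code 0001 → (2.896,4.000)–(2.000,4.646)
total: 4 segments, chained into 1 closed loop(s), length Σ = 3.729238

segments=4 loops=1 length=3.729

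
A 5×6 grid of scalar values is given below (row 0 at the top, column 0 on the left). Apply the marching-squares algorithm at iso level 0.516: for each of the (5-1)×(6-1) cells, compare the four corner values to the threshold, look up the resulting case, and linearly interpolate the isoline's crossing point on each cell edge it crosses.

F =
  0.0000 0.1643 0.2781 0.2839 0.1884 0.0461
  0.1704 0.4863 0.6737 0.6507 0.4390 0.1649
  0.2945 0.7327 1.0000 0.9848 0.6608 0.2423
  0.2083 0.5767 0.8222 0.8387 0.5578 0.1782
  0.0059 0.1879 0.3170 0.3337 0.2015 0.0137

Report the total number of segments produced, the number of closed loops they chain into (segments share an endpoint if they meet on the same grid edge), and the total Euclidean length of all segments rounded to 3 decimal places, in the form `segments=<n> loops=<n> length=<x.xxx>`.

cell (0,1): code 0100 → (0.601,2.000)–(1.000,1.158)
cell (0,2): code 1100 → (0.633,3.000)–(0.601,2.000)
cell (0,3): code 1000 → (1.000,3.636)–(0.633,3.000)
cell (1,0): code 0100 → (1.121,1.000)–(2.000,0.505)
cell (1,1): code 1110 → (1.000,1.158)–(1.121,1.000)
cell (1,3): code 1101 → (1.347,4.000)–(1.000,3.636)
cell (1,4): code 1000 → (2.000,4.346)–(1.347,4.000)
cell (2,0): code 0110 → (2.000,0.505)–(3.000,0.835)
cell (2,4): code 1001 → (3.000,4.110)–(2.000,4.346)
cell (3,0): code 0010 → (3.000,0.835)–(3.156,1.000)
cell (3,1): code 0011 → (3.156,1.000)–(3.606,2.000)
cell (3,2): code 0011 → (3.606,2.000)–(3.639,3.000)
cell (3,3): code 0011 → (3.639,3.000)–(3.117,4.000)
cell (3,4): code 0001 → (3.117,4.000)–(3.000,4.110)
total: 14 segments, chained into 1 closed loop(s), length Σ = 10.809359

segments=14 loops=1 length=10.809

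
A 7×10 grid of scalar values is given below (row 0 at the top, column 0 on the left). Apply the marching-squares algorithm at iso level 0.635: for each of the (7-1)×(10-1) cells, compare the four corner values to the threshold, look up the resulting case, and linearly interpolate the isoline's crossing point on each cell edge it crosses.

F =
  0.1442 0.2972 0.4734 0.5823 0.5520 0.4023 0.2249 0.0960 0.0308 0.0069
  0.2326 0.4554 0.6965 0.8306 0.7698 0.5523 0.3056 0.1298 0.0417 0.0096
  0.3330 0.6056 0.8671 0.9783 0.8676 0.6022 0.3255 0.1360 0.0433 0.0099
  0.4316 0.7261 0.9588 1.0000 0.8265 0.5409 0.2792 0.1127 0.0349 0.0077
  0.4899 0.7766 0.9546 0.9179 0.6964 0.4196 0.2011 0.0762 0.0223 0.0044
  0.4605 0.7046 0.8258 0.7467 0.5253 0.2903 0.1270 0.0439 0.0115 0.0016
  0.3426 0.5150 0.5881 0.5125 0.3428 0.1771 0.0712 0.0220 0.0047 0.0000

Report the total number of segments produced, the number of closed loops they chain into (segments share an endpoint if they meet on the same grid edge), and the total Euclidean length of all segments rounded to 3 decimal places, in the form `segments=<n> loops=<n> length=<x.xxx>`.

segments=18 loops=1 length=15.379

cell (0,1): code 0100 → (0.724,2.000)–(1.000,1.745)
cell (0,2): code 1100 → (0.212,3.000)–(0.724,2.000)
cell (0,3): code 1100 → (0.381,4.000)–(0.212,3.000)
cell (0,4): code 1000 → (1.000,4.620)–(0.381,4.000)
cell (1,1): code 0110 → (1.000,1.745)–(2.000,1.112)
cell (1,4): code 1001 → (2.000,4.876)–(1.000,4.620)
cell (2,0): code 0100 → (2.244,1.000)–(3.000,0.691)
cell (2,1): code 1110 → (2.000,1.112)–(2.244,1.000)
cell (2,4): code 1001 → (3.000,4.671)–(2.000,4.876)
cell (3,0): code 0110 → (3.000,0.691)–(4.000,0.506)
cell (3,4): code 1001 → (4.000,4.222)–(3.000,4.671)
cell (4,0): code 0110 → (4.000,0.506)–(5.000,0.715)
cell (4,3): code 1011 → (5.000,3.505)–(4.359,4.000)
cell (4,4): code 0001 → (4.359,4.000)–(4.000,4.222)
cell (5,0): code 0010 → (5.000,0.715)–(5.367,1.000)
cell (5,1): code 0011 → (5.367,1.000)–(5.803,2.000)
cell (5,2): code 0011 → (5.803,2.000)–(5.477,3.000)
cell (5,3): code 0001 → (5.477,3.000)–(5.000,3.505)
total: 18 segments, chained into 1 closed loop(s), length Σ = 15.379449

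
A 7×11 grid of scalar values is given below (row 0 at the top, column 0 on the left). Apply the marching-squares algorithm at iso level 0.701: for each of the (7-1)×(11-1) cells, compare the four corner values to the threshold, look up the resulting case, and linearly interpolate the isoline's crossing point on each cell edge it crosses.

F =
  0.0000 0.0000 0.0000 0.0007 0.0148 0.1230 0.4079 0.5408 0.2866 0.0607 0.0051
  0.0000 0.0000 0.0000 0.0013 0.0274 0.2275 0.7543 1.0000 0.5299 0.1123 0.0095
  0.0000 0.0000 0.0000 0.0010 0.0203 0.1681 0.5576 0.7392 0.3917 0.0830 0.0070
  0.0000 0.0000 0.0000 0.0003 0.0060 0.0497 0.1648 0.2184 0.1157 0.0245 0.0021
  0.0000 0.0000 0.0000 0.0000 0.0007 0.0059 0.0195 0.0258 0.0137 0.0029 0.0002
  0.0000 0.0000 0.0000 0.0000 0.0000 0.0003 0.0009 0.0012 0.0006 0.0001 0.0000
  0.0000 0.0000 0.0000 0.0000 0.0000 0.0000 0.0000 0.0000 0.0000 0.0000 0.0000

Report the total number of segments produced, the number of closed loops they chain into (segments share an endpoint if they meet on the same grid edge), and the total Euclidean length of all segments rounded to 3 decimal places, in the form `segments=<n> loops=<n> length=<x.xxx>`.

cell (0,5): code 0100 → (0.846,6.000)–(1.000,5.899)
cell (0,6): code 1100 → (0.349,7.000)–(0.846,6.000)
cell (0,7): code 1000 → (1.000,7.636)–(0.349,7.000)
cell (1,5): code 0010 → (1.000,5.899)–(1.271,6.000)
cell (1,6): code 0111 → (1.271,6.000)–(2.000,6.790)
cell (1,7): code 1001 → (2.000,7.110)–(1.000,7.636)
cell (2,6): code 0010 → (2.000,6.790)–(2.073,7.000)
cell (2,7): code 0001 → (2.073,7.000)–(2.000,7.110)
total: 8 segments, chained into 1 closed loop(s), length Σ = 5.060035

segments=8 loops=1 length=5.060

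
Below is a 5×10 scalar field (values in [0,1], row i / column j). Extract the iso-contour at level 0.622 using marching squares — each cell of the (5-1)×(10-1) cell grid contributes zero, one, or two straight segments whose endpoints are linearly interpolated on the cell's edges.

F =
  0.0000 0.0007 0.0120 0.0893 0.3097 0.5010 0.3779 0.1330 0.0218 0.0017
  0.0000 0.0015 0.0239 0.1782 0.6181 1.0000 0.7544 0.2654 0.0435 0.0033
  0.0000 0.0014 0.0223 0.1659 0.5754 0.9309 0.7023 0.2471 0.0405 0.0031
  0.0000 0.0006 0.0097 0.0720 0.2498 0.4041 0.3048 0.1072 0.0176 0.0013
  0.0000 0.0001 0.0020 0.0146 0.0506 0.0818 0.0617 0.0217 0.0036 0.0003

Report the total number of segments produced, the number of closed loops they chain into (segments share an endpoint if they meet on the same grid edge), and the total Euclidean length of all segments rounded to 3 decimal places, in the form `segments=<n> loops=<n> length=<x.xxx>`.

cell (0,4): code 0100 → (0.242,5.000)–(1.000,4.010)
cell (0,5): code 1100 → (0.648,6.000)–(0.242,5.000)
cell (0,6): code 1000 → (1.000,6.271)–(0.648,6.000)
cell (1,4): code 0110 → (1.000,4.010)–(2.000,4.131)
cell (1,6): code 1001 → (2.000,6.176)–(1.000,6.271)
cell (2,4): code 0010 → (2.000,4.131)–(2.586,5.000)
cell (2,5): code 0011 → (2.586,5.000)–(2.202,6.000)
cell (2,6): code 0001 → (2.202,6.000)–(2.000,6.176)
total: 8 segments, chained into 1 closed loop(s), length Σ = 7.168932

segments=8 loops=1 length=7.169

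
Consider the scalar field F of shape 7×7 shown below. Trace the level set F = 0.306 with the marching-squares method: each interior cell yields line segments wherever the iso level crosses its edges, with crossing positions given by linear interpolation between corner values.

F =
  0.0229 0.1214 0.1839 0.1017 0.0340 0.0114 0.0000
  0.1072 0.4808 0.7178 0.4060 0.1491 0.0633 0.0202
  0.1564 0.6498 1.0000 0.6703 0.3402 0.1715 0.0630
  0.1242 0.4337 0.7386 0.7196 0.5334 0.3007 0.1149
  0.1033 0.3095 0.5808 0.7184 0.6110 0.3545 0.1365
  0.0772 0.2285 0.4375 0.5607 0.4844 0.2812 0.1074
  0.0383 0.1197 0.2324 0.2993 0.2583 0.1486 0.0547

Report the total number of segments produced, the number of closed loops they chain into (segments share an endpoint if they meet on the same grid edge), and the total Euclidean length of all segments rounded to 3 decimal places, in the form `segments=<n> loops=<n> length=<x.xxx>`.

cell (0,0): code 0100 → (0.514,1.000)–(1.000,0.532)
cell (0,1): code 1100 → (0.229,2.000)–(0.514,1.000)
cell (0,2): code 1100 → (0.671,3.000)–(0.229,2.000)
cell (0,3): code 1000 → (1.000,3.389)–(0.671,3.000)
cell (1,0): code 0110 → (1.000,0.532)–(2.000,0.303)
cell (1,3): code 1101 → (1.821,4.000)–(1.000,3.389)
cell (1,4): code 1000 → (2.000,4.203)–(1.821,4.000)
cell (2,0): code 0110 → (2.000,0.303)–(3.000,0.587)
cell (2,4): code 1001 → (3.000,4.977)–(2.000,4.203)
cell (3,0): code 0110 → (3.000,0.587)–(4.000,0.983)
cell (3,4): code 1101 → (3.099,5.000)–(3.000,4.977)
cell (3,5): code 1000 → (4.000,5.222)–(3.099,5.000)
cell (4,0): code 0010 → (4.000,0.983)–(4.043,1.000)
cell (4,1): code 0111 → (4.043,1.000)–(5.000,1.371)
cell (4,4): code 1011 → (5.000,4.878)–(4.662,5.000)
cell (4,5): code 0001 → (4.662,5.000)–(4.000,5.222)
cell (5,1): code 0010 → (5.000,1.371)–(5.641,2.000)
cell (5,2): code 0011 → (5.641,2.000)–(5.974,3.000)
cell (5,3): code 0011 → (5.974,3.000)–(5.789,4.000)
cell (5,4): code 0001 → (5.789,4.000)–(5.000,4.878)
total: 20 segments, chained into 1 closed loop(s), length Σ = 16.326893

segments=20 loops=1 length=16.327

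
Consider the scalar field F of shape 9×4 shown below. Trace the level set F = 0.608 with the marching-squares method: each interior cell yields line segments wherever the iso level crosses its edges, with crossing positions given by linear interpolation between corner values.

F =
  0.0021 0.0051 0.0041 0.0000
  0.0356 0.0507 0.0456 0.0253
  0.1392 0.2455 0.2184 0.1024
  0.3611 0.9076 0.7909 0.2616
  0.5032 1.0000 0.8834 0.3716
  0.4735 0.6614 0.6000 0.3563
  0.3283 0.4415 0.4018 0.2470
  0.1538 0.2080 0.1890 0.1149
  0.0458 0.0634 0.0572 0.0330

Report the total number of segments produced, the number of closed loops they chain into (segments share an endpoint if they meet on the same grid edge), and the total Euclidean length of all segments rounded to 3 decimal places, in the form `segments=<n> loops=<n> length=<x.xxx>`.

cell (2,0): code 0100 → (2.548,1.000)–(3.000,0.452)
cell (2,1): code 1100 → (2.681,2.000)–(2.548,1.000)
cell (2,2): code 1000 → (3.000,2.346)–(2.681,2.000)
cell (3,0): code 0110 → (3.000,0.452)–(4.000,0.211)
cell (3,2): code 1001 → (4.000,2.538)–(3.000,2.346)
cell (4,0): code 0110 → (4.000,0.211)–(5.000,0.716)
cell (4,1): code 1011 → (5.000,1.870)–(4.972,2.000)
cell (4,2): code 0001 → (4.972,2.000)–(4.000,2.538)
cell (5,0): code 0010 → (5.000,0.716)–(5.243,1.000)
cell (5,1): code 0001 → (5.243,1.000)–(5.000,1.870)
total: 10 segments, chained into 1 closed loop(s), length Σ = 7.878341

segments=10 loops=1 length=7.878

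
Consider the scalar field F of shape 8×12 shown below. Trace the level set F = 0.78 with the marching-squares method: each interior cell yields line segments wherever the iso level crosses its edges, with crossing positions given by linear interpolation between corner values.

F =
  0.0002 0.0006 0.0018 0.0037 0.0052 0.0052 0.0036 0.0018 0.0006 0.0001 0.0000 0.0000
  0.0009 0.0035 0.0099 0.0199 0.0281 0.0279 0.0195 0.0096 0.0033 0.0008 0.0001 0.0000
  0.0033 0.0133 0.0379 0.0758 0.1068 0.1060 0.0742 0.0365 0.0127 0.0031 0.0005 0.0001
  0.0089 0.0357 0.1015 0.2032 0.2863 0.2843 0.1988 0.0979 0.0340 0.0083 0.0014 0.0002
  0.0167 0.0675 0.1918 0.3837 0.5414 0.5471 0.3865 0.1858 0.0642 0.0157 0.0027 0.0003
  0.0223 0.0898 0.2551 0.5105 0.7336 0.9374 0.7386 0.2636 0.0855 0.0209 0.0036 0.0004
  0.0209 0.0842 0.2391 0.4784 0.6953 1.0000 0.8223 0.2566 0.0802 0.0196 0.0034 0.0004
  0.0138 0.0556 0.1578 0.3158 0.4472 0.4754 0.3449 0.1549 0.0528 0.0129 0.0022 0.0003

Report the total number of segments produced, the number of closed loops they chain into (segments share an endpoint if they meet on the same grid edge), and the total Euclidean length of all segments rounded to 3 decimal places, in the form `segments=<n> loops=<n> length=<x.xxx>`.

segments=8 loops=1 length=5.813

cell (4,4): code 0100 → (4.597,5.000)–(5.000,4.228)
cell (4,5): code 1000 → (5.000,5.792)–(4.597,5.000)
cell (5,4): code 0110 → (5.000,4.228)–(6.000,4.278)
cell (5,5): code 1101 → (5.495,6.000)–(5.000,5.792)
cell (5,6): code 1000 → (6.000,6.075)–(5.495,6.000)
cell (6,4): code 0010 → (6.000,4.278)–(6.419,5.000)
cell (6,5): code 0011 → (6.419,5.000)–(6.089,6.000)
cell (6,6): code 0001 → (6.089,6.000)–(6.000,6.075)
total: 8 segments, chained into 1 closed loop(s), length Σ = 5.812831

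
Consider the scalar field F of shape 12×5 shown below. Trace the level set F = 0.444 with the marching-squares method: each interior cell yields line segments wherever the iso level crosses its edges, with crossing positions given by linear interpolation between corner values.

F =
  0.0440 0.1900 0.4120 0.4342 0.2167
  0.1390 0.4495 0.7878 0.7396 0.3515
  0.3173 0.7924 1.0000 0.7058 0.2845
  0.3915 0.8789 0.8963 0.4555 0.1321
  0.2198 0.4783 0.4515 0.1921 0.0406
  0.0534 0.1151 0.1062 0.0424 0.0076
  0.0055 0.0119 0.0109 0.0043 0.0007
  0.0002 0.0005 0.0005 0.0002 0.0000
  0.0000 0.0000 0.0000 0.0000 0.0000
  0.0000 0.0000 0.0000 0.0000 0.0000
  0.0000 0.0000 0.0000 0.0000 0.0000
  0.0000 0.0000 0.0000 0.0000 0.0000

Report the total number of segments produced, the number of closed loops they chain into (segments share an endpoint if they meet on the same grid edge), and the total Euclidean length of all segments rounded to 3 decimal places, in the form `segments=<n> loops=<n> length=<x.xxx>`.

cell (0,0): code 0100 → (0.979,1.000)–(1.000,0.982)
cell (0,1): code 1100 → (0.085,2.000)–(0.979,1.000)
cell (0,2): code 1100 → (0.032,3.000)–(0.085,2.000)
cell (0,3): code 1000 → (1.000,3.762)–(0.032,3.000)
cell (1,0): code 0110 → (1.000,0.982)–(2.000,0.267)
cell (1,3): code 1001 → (2.000,3.621)–(1.000,3.762)
cell (2,0): code 0110 → (2.000,0.267)–(3.000,0.108)
cell (2,3): code 1001 → (3.000,3.036)–(2.000,3.621)
cell (3,0): code 0110 → (3.000,0.108)–(4.000,0.867)
cell (3,2): code 1011 → (4.000,2.029)–(3.044,3.000)
cell (3,3): code 0001 → (3.044,3.000)–(3.000,3.036)
cell (4,0): code 0010 → (4.000,0.867)–(4.094,1.000)
cell (4,1): code 0011 → (4.094,1.000)–(4.022,2.000)
cell (4,2): code 0001 → (4.022,2.000)–(4.000,2.029)
total: 14 segments, chained into 1 closed loop(s), length Σ = 11.889493

segments=14 loops=1 length=11.889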